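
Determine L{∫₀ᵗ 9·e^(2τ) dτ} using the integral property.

L{∫₀ᵗ f(τ)dτ} = F(s)/s with F(s) = 9/(s-2), so L{∫₀ᵗ 9·e^(2τ) dτ} = 9/(s(s-2))

Final answer: 9/(s(s-2))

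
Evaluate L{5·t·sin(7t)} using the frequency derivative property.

L{sin(7t)} = 7/(s² + 49). By L{t·f(t)} = -F'(s): -d/ds[7/(s² + 49)] = -(7)·(-2s)/(s² + 49)² = 14s/(s² + 49)². Then L{5·t·sin(7t)} = 5·14s/(s² + 49)² = 70s/(s² + 49)²

Final answer: 70s/(s² + 49)²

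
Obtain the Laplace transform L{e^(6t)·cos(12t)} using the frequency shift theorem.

Frequency shift: L{e^(at)f(t)} = F(s-a). L{e^(6t)·cos(12t)} = (s-6)/((s-6)² + 144)

Final answer: (s-6)/((s-6)² + 144)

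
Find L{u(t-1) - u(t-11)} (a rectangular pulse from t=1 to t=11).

L{u(t-a)} = e^(-as)/s. L{u(t-1) - u(t-11)} = (e^(-s) - e^(-11s))/s

Final answer: (e^(-s) - e^(-11s))/s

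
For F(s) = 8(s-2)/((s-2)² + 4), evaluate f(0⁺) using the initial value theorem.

f(0⁺) = lim_{s→∞} sF(s) = lim_{s→∞} 8s(s-2)/((s-2)² + 4) = 8

Final answer: 8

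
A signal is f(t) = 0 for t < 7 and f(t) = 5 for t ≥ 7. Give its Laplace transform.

f(t) = 5·u(t-7). L{u(t-7)} = e^(-7s)/s, so L{f(t)} = 5·e^(-7s)/s

Final answer: 5·e^(-7s)/s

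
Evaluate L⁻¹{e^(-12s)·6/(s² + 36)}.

L⁻¹{6/(s² + 36)} = sin(6t). By the time shift theorem, L⁻¹{e^(-as)F(s)} = u(t-a)f(t-a) with a=12, so L⁻¹{e^(-12s)·6/(s² + 36)} = u(t-12)·sin(6(t-12))

Final answer: u(t-12)·sin(6(t-12))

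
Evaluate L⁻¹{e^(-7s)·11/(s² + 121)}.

L⁻¹{11/(s² + 121)} = sin(11t). By the time shift theorem, L⁻¹{e^(-as)F(s)} = u(t-a)f(t-a) with a=7, so L⁻¹{e^(-7s)·11/(s² + 121)} = u(t-7)·sin(11(t-7))

Final answer: u(t-7)·sin(11(t-7))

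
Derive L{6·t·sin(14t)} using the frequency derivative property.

L{sin(14t)} = 14/(s² + 196). By L{t·f(t)} = -F'(s): -d/ds[14/(s² + 196)] = -(14)·(-2s)/(s² + 196)² = 28s/(s² + 196)². Then L{6·t·sin(14t)} = 6·28s/(s² + 196)² = 168s/(s² + 196)²

Final answer: 168s/(s² + 196)²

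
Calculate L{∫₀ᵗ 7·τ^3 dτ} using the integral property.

L{∫₀ᵗ f(τ)dτ} = F(s)/s with f(t) = 7t^3. F(s) = 42/s^4, so L{∫₀ᵗ 7·τ^3 dτ} = (42/s^4)/s = 42/s^5. (Check: ∫₀ᵗ 7·τ^3 dτ = 7t^4/4.)

Final answer: 42/s^5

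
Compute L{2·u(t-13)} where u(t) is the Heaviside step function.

L{u(t-a)} = e^(-as)/s. Here a=13, so L{u(t-13)} = e^(-13s)/s, and L{2·u(t-13)} = 2·e^(-13s)/s

Final answer: 2·e^(-13s)/s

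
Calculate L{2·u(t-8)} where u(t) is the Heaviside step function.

L{u(t-a)} = e^(-as)/s. Here a=8, so L{u(t-8)} = e^(-8s)/s, and L{2·u(t-8)} = 2·e^(-8s)/s

Final answer: 2·e^(-8s)/s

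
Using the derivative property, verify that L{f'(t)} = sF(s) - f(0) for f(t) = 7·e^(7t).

f'(t) = 49e^(7t). Direct: L{f'(t)} = 49/(s-7). Property: s·7/(s-7) - 7 = (7s - 7(s-7))/(s-7) = 49/(s-7). ✓

Final answer: 49/(s-7)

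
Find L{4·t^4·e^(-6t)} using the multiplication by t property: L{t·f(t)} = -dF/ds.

Using L{t^n·e^(at)} = n!/(s-a)^(n+1), L{t^4·e^(-6t)} = 24/(s+6)^5, so L{4·t^4·e^(-6t)} = 4·24/(s+6)^5 = 96/(s+6)^5

Final answer: 96/(s+6)^5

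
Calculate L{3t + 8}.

L{3t + 8} = 3·L{t} + 8·L{1} = 3/s² + 8/s

Final answer: 3/s² + 8/s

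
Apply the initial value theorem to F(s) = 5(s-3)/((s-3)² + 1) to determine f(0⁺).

f(0⁺) = lim_{s→∞} sF(s) = lim_{s→∞} 5s(s-3)/((s-3)² + 1) = 5

Final answer: 5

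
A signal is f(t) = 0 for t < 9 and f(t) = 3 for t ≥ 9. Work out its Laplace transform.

f(t) = 3·u(t-9). L{u(t-9)} = e^(-9s)/s, so L{f(t)} = 3·e^(-9s)/s

Final answer: 3·e^(-9s)/s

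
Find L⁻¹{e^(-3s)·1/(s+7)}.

L⁻¹{1/(s+7)} = e^(-7t). By the time shift theorem, L⁻¹{e^(-as)F(s)} = u(t-a)f(t-a) with a=3, so L⁻¹{e^(-3s)·1/(s+7)} = u(t-3)·e^(-7(t-3))

Final answer: u(t-3)·e^(-7(t-3))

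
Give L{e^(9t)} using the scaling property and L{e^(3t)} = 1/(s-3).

Using L{f(at)} = (1/a)F(s/a) with a=3 and f(t) = e^(3t): L{e^(9t)} = (1/3) · 1/((s/3)-3) = (1/3) · 3/(s-9) = 1/(s-9)

Final answer: 1/(s-9)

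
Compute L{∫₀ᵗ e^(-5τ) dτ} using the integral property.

L{∫₀ᵗ f(τ)dτ} = F(s)/s with F(s) = 1/(s+5), so L{∫₀ᵗ e^(-5τ) dτ} = 1/(s(s+5))

Final answer: 1/(s(s+5))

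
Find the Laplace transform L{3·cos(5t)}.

L{cos(ωt)} = s/(s² + ω²), so L{cos(5t)} = s/(s² + 25). Then L{3·cos(5t)} = 3·s/(s² + 25) = 3s/(s² + 25)

Final answer: 3s/(s² + 25)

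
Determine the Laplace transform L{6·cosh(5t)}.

L{cosh(ωt)} = s/(s² - ω²), so L{cosh(5t)} = s/(s² - 25). Then L{6·cosh(5t)} = 6·s/(s² - 25) = 6s/(s² - 25)

Final answer: 6s/(s² - 25)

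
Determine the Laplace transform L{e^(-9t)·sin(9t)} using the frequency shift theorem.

Frequency shift: L{e^(at)f(t)} = F(s-a). L{e^(-9t)·sin(9t)} = 9/((s+9)² + 81)

Final answer: 9/((s+9)² + 81)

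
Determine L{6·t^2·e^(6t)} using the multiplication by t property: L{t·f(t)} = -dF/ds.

Using L{t^n·e^(at)} = n!/(s-a)^(n+1), L{t^2·e^(6t)} = 2/(s-6)^3, so L{6·t^2·e^(6t)} = 6·2/(s-6)^3 = 12/(s-6)^3

Final answer: 12/(s-6)^3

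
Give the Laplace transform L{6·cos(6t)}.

L{cos(ωt)} = s/(s² + ω²), so L{cos(6t)} = s/(s² + 36). Then L{6·cos(6t)} = 6·s/(s² + 36) = 6s/(s² + 36)

Final answer: 6s/(s² + 36)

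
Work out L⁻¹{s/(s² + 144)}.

This is the form c·s/(s² + a²) with a = 12. L⁻¹ = cos(12t)

Final answer: cos(12t)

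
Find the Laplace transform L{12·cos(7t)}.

L{cos(ωt)} = s/(s² + ω²), so L{cos(7t)} = s/(s² + 49). Then L{12·cos(7t)} = 12·s/(s² + 49) = 12s/(s² + 49)

Final answer: 12s/(s² + 49)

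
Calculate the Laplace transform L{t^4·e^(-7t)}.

L{t^n·e^(at)} = n!/(s-a)^(n+1), so L{t^4·e^(-7t)} = 24/(s+7)^5

Final answer: 24/(s+7)^5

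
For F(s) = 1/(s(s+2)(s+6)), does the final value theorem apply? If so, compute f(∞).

Poles of sF(s) = 1/((s+2)(s+6)) are at s = -2 and s = -6, both in the left half-plane. Theorem applies. f(∞) = lim_{s→0} sF(s) = 1/(2·6) = 1/12

Final answer: 1/12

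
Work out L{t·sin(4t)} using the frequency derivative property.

L{sin(4t)} = 4/(s² + 16). By L{t·f(t)} = -F'(s): -d/ds[4/(s² + 16)] = -(4)·(-2s)/(s² + 16)² = 8s/(s² + 16)²

Final answer: 8s/(s² + 16)²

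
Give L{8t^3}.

L{t^n} = n!/s^(n+1). So L{8t^3} = 8·3!/s^4 = 48/s^4

Final answer: 48/s^4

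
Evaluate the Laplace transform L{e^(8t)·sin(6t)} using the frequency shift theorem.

Frequency shift: L{e^(at)f(t)} = F(s-a). L{e^(8t)·sin(6t)} = 6/((s-8)² + 36)

Final answer: 6/((s-8)² + 36)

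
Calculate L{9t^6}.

L{t^n} = n!/s^(n+1). So L{9t^6} = 9·6!/s^7 = 6480/s^7

Final answer: 6480/s^7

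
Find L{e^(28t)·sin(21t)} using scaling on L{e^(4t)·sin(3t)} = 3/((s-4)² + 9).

Scaling with a=7: L{e^(28t)·sin(21t)} = (1/7) · 3/((s/7-4)² + 9). Simplifying: 21/((s-28)² + 441)

Final answer: 21/((s-28)² + 441)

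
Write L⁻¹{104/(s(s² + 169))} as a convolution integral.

104/(s(s² + 169)) = (1/s)·(104/(s² + 169)) = L{1}·L{8·sin(13t)}. So f(t) = 1*(8·sin(13t)) = ∫₀ᵗ 8·sin(13τ) dτ

Final answer: ∫₀ᵗ 8·sin(13τ) dτ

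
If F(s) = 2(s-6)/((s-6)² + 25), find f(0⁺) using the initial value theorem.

f(0⁺) = lim_{s→∞} sF(s) = lim_{s→∞} 2s(s-6)/((s-6)² + 25) = 2

Final answer: 2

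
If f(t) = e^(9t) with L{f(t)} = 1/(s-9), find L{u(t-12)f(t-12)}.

Time shift theorem: L{u(t-a)f(t-a)} = e^(-as)F(s). Here a=12, F(s) = 1/(s-9), so L{u(t-12)f(t-12)} = e^(-12s)·1/(s-9)

Final answer: e^(-12s)·1/(s-9)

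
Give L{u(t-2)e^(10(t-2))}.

u(t-a)f(t-a) with f(t)=e^(10t). L{e^(10t)} = 1/(s-10). By time shift: e^(-2s)/(s-10)

Final answer: e^(-2s)/(s-10)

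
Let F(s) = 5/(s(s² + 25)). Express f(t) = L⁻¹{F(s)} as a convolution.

5/(s(s² + 25)) = (1/s)·(5/(s² + 25)) = L{1}·L{sin(5t)}. So f(t) = 1*(sin(5t)) = ∫₀ᵗ sin(5τ) dτ

Final answer: ∫₀ᵗ sin(5τ) dτ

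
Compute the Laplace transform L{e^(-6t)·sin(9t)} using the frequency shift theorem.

Frequency shift: L{e^(at)f(t)} = F(s-a). L{e^(-6t)·sin(9t)} = 9/((s+6)² + 81)

Final answer: 9/((s+6)² + 81)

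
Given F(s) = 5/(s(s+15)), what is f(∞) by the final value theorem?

f(∞) = lim_{s→0} s·5/(s(s+15)) = lim_{s→0} 5/(s+15) = 5/15 = 1/3

Final answer: 1/3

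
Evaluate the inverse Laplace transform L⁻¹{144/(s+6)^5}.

L⁻¹{n!/(s-a)^(n+1)} = t^n·e^(at) with n=4, a=-6. So L⁻¹{24/(s+6)^5} = t^4·e^(-6t), and L⁻¹{144/(s+6)^5} = (144/24)·t^4·e^(-6t) = 6·t^4·e^(-6t)

Final answer: 6·t^4·e^(-6t)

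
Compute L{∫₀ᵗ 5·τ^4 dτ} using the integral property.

L{∫₀ᵗ f(τ)dτ} = F(s)/s with f(t) = 5t^4. F(s) = 120/s^5, so L{∫₀ᵗ 5·τ^4 dτ} = (120/s^5)/s = 120/s^6. (Check: ∫₀ᵗ 5·τ^4 dτ = 5t^5/5.)

Final answer: 120/s^6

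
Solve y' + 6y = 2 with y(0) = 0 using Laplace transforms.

sY + 6Y = 2/s. Y = 2/(s(s+6)). Partial fractions: Y = 1/3/s - 1/3/(s+6)

Final answer: y(t) = 1/3(1 - e^(-6t))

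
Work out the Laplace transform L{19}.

L{19} = 19 · L{1} = 19/s

Final answer: 19/s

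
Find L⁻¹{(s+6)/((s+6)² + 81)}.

Using frequency shift: L⁻¹{(s-a)/((s-a)² + b²)} = e^(at)cos(bt). Here a=-6, b=9

Final answer: e^(-6t)·cos(9t)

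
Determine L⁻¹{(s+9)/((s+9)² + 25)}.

Using frequency shift: L⁻¹{(s-a)/((s-a)² + b²)} = e^(at)cos(bt). Here a=-9, b=5

Final answer: e^(-9t)·cos(5t)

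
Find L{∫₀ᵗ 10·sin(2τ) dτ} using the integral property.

L{∫₀ᵗ f(τ)dτ} = F(s)/s with F(s) = 20/(s² + 4), so the result is (20/(s² + 4))/s = 20/(s(s² + 4))

Final answer: 20/(s(s² + 4))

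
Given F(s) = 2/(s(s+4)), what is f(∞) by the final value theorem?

f(∞) = lim_{s→0} s·2/(s(s+4)) = lim_{s→0} 2/(s+4) = 2/4 = 1/2

Final answer: 1/2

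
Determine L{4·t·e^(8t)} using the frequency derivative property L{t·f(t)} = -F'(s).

L{e^(8t)} = 1/(s-8). By frequency derivative: L{t·e^(8t)} = -d/ds[1/(s-8)] = -(-1)/(s-8)² = 1/(s-8)². Then L{4·t·e^(8t)} = 4·1/(s-8)² = 4/(s-8)²

Final answer: 4/(s-8)²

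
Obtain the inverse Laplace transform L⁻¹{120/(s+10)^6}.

L⁻¹{n!/(s-a)^(n+1)} = t^n·e^(at), so L⁻¹{120/(s+10)^6} = t^5·e^(-10t)

Final answer: t^5·e^(-10t)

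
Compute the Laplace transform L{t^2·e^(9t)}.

L{t^n·e^(at)} = n!/(s-a)^(n+1), so L{t^2·e^(9t)} = 2/(s-9)^3

Final answer: 2/(s-9)^3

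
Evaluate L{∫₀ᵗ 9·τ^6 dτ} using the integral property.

L{∫₀ᵗ f(τ)dτ} = F(s)/s with f(t) = 9t^6. F(s) = 6480/s^7, so L{∫₀ᵗ 9·τ^6 dτ} = (6480/s^7)/s = 6480/s^8. (Check: ∫₀ᵗ 9·τ^6 dτ = 9t^7/7.)

Final answer: 6480/s^8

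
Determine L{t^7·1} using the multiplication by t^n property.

L{1} = 1/s. d^1/ds^1[1/s] = -1/s². d^2/ds^2[1/s] = 2/s^3. d^3/ds^3[1/s] = -6/s^4. d^4/ds^4[1/s] = 24/s^5. d^5/ds^5[1/s] = -120/s^6. d^6/ds^6[1/s] = 720/s^7. d^7/ds^7[1/s] = -5040/s^8. So L{t^7} = (-1)^{7}·-5040/s^8 = 5040/s^8

Final answer: 5040/s^8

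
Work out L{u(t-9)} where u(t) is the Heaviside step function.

L{u(t-a)} = e^(-as)/s. Here a=9, so L{u(t-9)} = e^(-9s)/s

Final answer: e^(-9s)/s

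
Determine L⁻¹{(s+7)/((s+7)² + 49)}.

Using frequency shift: L⁻¹{(s-a)/((s-a)² + b²)} = e^(at)cos(bt). Here a=-7, b=7

Final answer: e^(-7t)·cos(7t)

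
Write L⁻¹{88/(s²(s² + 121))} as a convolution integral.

88/(s²(s² + 121)) = (1/s²)·(88/(s² + 121)) = L{t}·L{8·sin(11t)}. So f(t) = t*(8·sin(11t)) = ∫₀ᵗ 8τ·sin(11(t-τ)) dτ

Final answer: ∫₀ᵗ 8τ·sin(11(t-τ)) dτ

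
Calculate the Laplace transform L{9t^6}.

L{9t^6} = 9 · L{t^6} = 9 · 720/s^7 = 6480/s^7

Final answer: 6480/s^7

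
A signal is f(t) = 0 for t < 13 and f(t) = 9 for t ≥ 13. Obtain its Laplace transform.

f(t) = 9·u(t-13). L{u(t-13)} = e^(-13s)/s, so L{f(t)} = 9·e^(-13s)/s

Final answer: 9·e^(-13s)/s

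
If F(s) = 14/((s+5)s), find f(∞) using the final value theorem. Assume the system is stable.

f(∞) = lim_{s→0} sF(s) = lim_{s→0} 14/(s+5) = 14/5

Final answer: 14/5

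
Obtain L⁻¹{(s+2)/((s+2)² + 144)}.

Using frequency shift: L⁻¹{(s-a)/((s-a)² + b²)} = e^(at)cos(bt). Here a=-2, b=12

Final answer: e^(-2t)·cos(12t)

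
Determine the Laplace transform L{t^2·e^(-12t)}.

L{t^n·e^(at)} = n!/(s-a)^(n+1), so L{t^2·e^(-12t)} = 2/(s+12)^3

Final answer: 2/(s+12)^3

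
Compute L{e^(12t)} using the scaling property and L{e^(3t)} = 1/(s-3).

Using L{f(at)} = (1/a)F(s/a) with a=4 and f(t) = e^(3t): L{e^(12t)} = (1/4) · 1/((s/4)-3) = (1/4) · 4/(s-12) = 1/(s-12)

Final answer: 1/(s-12)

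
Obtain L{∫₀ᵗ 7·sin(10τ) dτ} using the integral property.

L{∫₀ᵗ f(τ)dτ} = F(s)/s with F(s) = 70/(s² + 100), so the result is (70/(s² + 100))/s = 70/(s(s² + 100))

Final answer: 70/(s(s² + 100))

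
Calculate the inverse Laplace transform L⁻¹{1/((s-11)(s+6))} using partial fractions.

Decompose: A/(s-11) + B/(s+6). A = 1/17, B = -1/17. f(t) = (e^(11t) - e^(-6t))/17

Final answer: (e^(11t) - e^(-6t))/17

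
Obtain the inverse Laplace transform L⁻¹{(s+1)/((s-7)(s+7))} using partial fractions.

Using partial fractions, f(t) = (8e^(7t) + 6e^(-7t))/14

Final answer: (8e^(7t) + 6e^(-7t))/14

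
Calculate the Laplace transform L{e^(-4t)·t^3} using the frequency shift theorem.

L{e^(at)·t^n} = n!/(s-a)^(n+1), so L{e^(-4t)·t^3} = 6/(s+4)^4

Final answer: 6/(s+4)^4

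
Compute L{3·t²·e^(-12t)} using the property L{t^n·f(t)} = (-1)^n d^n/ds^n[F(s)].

L{e^(-12t)} = 1/(s+12). d/ds[1/(s+12)] = -1/(s+12)². d²/ds²[1/(s+12)] = 2/(s+12)³. So L{t²·e^(-12t)} = (-1)² · 2/(s+12)³ = 2/(s+12)³. Then L{3·t²·e^(-12t)} = 3·2/(s+12)³ = 6/(s+12)³

Final answer: 6/(s+12)³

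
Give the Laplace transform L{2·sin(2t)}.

L{sin(ωt)} = ω/(s² + ω²), so L{sin(2t)} = 2/(s² + 4). Then L{2·sin(2t)} = 2·2/(s² + 4) = 4/(s² + 4)

Final answer: 4/(s² + 4)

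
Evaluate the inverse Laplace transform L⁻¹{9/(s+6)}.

L⁻¹{1/(s-a)} = e^(at), so L⁻¹{1/(s+6)} = e^(-6t), and L⁻¹{9/(s+6)} = 9·e^(-6t)

Final answer: 9·e^(-6t)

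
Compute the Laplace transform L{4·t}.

L{t^n} = n!/s^(n+1), so L{t} = 1/s^2. Then L{4·t} = 4·1/s^2 = 4/s^2

Final answer: 4/s^2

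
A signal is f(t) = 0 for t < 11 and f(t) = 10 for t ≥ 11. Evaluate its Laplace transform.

f(t) = 10·u(t-11). L{u(t-11)} = e^(-11s)/s, so L{f(t)} = 10·e^(-11s)/s

Final answer: 10·e^(-11s)/s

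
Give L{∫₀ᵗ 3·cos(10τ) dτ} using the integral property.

L{∫₀ᵗ f(τ)dτ} = F(s)/s with F(s) = 3s/(s² + 100), so the result is (3s/(s² + 100))/s = 3/(s² + 100)

Final answer: 3/(s² + 100)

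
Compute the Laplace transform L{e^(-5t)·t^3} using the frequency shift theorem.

L{e^(at)·t^n} = n!/(s-a)^(n+1), so L{e^(-5t)·t^3} = 6/(s+5)^4

Final answer: 6/(s+5)^4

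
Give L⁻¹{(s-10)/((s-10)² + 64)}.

Using frequency shift: L⁻¹{(s-a)/((s-a)² + b²)} = e^(at)cos(bt). Here a=10, b=8

Final answer: e^(10t)·cos(8t)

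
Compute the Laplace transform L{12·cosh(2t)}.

L{cosh(ωt)} = s/(s² - ω²), so L{cosh(2t)} = s/(s² - 4). Then L{12·cosh(2t)} = 12·s/(s² - 4) = 12s/(s² - 4)

Final answer: 12s/(s² - 4)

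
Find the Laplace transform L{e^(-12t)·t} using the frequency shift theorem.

L{e^(at)·t^n} = n!/(s-a)^(n+1), so L{e^(-12t)·t} = 1/(s+12)^2

Final answer: 1/(s+12)^2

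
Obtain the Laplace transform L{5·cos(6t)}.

L{cos(ωt)} = s/(s² + ω²), so L{cos(6t)} = s/(s² + 36). Then L{5·cos(6t)} = 5·s/(s² + 36) = 5s/(s² + 36)

Final answer: 5s/(s² + 36)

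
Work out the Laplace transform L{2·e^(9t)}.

L{e^(at)} = 1/(s-a), so L{e^(9t)} = 1/(s-9). Then L{2·e^(9t)} = 2/(s-9)

Final answer: 2/(s-9)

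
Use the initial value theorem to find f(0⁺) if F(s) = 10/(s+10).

f(0⁺) = lim_{s→∞} s·10/(s+10) = lim_{s→∞} 10s/(s+10) = 10

Final answer: 10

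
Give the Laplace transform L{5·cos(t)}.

L{cos(ωt)} = s/(s² + ω²), so L{cos(t)} = s/(s² + 1). Then L{5·cos(t)} = 5·s/(s² + 1) = 5s/(s² + 1)

Final answer: 5s/(s² + 1)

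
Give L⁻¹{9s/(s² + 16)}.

This is the form c·s/(s² + a²) with a = 4, c = 9. L⁻¹ = 9·cos(4t)

Final answer: 9·cos(4t)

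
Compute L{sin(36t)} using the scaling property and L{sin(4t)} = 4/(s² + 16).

Using L{f(at)} = (1/a)F(s/a) with a=9: L{sin(36t)} = (1/9) · 4/((s/9)² + 16) = (1/9) · 4·81/(s² + 1296) = 36/(s² + 1296)

Final answer: 36/(s² + 1296)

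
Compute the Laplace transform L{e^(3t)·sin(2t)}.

L{e^(at)·sin(ωt)} = ω/((s-a)² + ω²), so L{e^(3t)·sin(2t)} = 2/((s-3)² + 4)

Final answer: 2/((s-3)² + 4)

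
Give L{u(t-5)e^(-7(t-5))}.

u(t-a)f(t-a) with f(t)=e^(-7t). L{e^(-7t)} = 1/(s+7). By time shift: e^(-5s)/(s+7)

Final answer: e^(-5s)/(s+7)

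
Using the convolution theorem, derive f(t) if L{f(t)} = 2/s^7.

2/s^7 = (2/s)·(1/s^6) = L{2}·L{t^5/120}. By convolution, f(t) = 2*t^5/120 = ∫₀ᵗ 2·τ^5/120 dτ = 2·t^6/720

Final answer: 2·t^6/720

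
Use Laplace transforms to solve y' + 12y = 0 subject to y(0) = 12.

L{y'} + 12L{y} = 0. sY - 12 + 12Y = 0. Y(s+12) = 12. Y = 12/(s+12)

Final answer: y(t) = 12e^(-12t)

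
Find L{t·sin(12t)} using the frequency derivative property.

L{sin(12t)} = 12/(s² + 144). By L{t·f(t)} = -F'(s): -d/ds[12/(s² + 144)] = -(12)·(-2s)/(s² + 144)² = 24s/(s² + 144)²

Final answer: 24s/(s² + 144)²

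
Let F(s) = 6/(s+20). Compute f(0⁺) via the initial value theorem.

f(0⁺) = lim_{s→∞} s·6/(s+20) = lim_{s→∞} 6s/(s+20) = 6

Final answer: 6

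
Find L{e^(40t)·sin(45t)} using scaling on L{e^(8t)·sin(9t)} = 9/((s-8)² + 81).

Scaling with a=5: L{e^(40t)·sin(45t)} = (1/5) · 9/((s/5-8)² + 81). Simplifying: 45/((s-40)² + 2025)

Final answer: 45/((s-40)² + 2025)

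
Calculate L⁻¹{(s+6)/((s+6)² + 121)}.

Using frequency shift: L⁻¹{(s-a)/((s-a)² + b²)} = e^(at)cos(bt). Here a=-6, b=11

Final answer: e^(-6t)·cos(11t)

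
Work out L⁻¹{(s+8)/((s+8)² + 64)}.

Using frequency shift: L⁻¹{(s-a)/((s-a)² + b²)} = e^(at)cos(bt). Here a=-8, b=8

Final answer: e^(-8t)·cos(8t)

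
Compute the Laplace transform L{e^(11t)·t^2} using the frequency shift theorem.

L{e^(at)·t^n} = n!/(s-a)^(n+1), so L{e^(11t)·t^2} = 2/(s-11)^3

Final answer: 2/(s-11)^3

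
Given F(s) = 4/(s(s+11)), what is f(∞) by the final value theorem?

f(∞) = lim_{s→0} s·4/(s(s+11)) = lim_{s→0} 4/(s+11) = 4/11 = 4/11

Final answer: 4/11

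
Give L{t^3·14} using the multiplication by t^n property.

L{14} = 14/s. d^1/ds^1[1/s] = -1/s². d^2/ds^2[1/s] = 2/s^3. d^3/ds^3[1/s] = -6/s^4. So L{t^3} = (-1)^{3}·-6/s^4 = 6/s^4. Then L{t^3·14} = 14·6/s^4 = 84/s^4

Final answer: 84/s^4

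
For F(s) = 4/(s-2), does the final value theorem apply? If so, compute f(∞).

sF(s) = 4s/(s-2) has a pole at s = 2 in the right half-plane. Theorem does NOT apply (unstable system; f(t) = 4·e^(2t) grows without bound).

Final answer: Not applicable (unstable)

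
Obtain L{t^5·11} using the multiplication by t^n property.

L{11} = 11/s. d^1/ds^1[1/s] = -1/s². d^2/ds^2[1/s] = 2/s^3. d^3/ds^3[1/s] = -6/s^4. d^4/ds^4[1/s] = 24/s^5. d^5/ds^5[1/s] = -120/s^6. So L{t^5} = (-1)^{5}·-120/s^6 = 120/s^6. Then L{t^5·11} = 11·120/s^6 = 1320/s^6

Final answer: 1320/s^6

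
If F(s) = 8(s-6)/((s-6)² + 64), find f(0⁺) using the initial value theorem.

f(0⁺) = lim_{s→∞} sF(s) = lim_{s→∞} 8s(s-6)/((s-6)² + 64) = 8

Final answer: 8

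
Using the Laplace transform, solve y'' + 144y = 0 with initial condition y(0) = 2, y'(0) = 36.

L{y''} + 144L{y} = 0. s²Y - 2s - 36 + 144Y = 0. Y(s² + 144) = 2s + 36. Y = (2s + 36)/(s² + 144). Inverting: y(t) = 2cos(12t) + 3sin(12t)

Final answer: y(t) = 2cos(12t) + 3sin(12t)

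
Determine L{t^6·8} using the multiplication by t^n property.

L{8} = 8/s. d^1/ds^1[1/s] = -1/s². d^2/ds^2[1/s] = 2/s^3. d^3/ds^3[1/s] = -6/s^4. d^4/ds^4[1/s] = 24/s^5. d^5/ds^5[1/s] = -120/s^6. d^6/ds^6[1/s] = 720/s^7. So L{t^6} = (-1)^{6}·720/s^7 = 720/s^7. Then L{t^6·8} = 8·720/s^7 = 5760/s^7

Final answer: 5760/s^7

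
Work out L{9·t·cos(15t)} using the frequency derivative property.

L{cos(15t)} = s/(s² + 225). Derivative: d/ds[s/(s² + 225)] = [(s² + 225) - s·2s]/(s² + 225)² = (225 - s²)/(s² + 225)². So L{t·cos(15t)} = -F'(s) = (s² - 225)/(s² + 225)². Then L{9·t·cos(15t)} = 9·(s² - 225)/(s² + 225)²

Final answer: 9·(s² - 225)/(s² + 225)²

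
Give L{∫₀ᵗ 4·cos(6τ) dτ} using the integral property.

L{∫₀ᵗ f(τ)dτ} = F(s)/s with F(s) = 4s/(s² + 36), so the result is (4s/(s² + 36))/s = 4/(s² + 36)

Final answer: 4/(s² + 36)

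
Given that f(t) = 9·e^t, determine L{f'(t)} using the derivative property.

f(0) = 9, F(s) = 9/(s-1). L{f'(t)} = s·F(s) - f(0) = 9s/(s-1) - 9 = (9s - 9(s-1))/(s-1) = 9/(s-1)

Final answer: 9/(s-1)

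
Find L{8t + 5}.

L{8t + 5} = 8·L{t} + 5·L{1} = 8/s² + 5/s

Final answer: 8/s² + 5/s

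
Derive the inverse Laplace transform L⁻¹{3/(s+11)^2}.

L⁻¹{n!/(s-a)^(n+1)} = t^n·e^(at) with n=1, a=-11. So L⁻¹{1/(s+11)^2} = t·e^(-11t), and L⁻¹{3/(s+11)^2} = (3/1)·t·e^(-11t) = 3·t·e^(-11t)

Final answer: 3·t·e^(-11t)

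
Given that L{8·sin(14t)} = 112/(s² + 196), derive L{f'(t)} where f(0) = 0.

L{f'(t)} = s·F(s) - f(0) = s·112/(s² + 196) - 0 = 112s/(s² + 196)

Final answer: 112s/(s² + 196)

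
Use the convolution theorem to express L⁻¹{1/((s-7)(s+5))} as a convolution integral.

1/((s-7)(s+5)) = (1/(s-7))·(1/(s+5)) = L{e^(7t)}·L{e^(-5t)}. So f(t) = e^(7t)*e^(-5t) = ∫₀ᵗ e^(7τ)·e^(-5(t-τ)) dτ

Final answer: ∫₀ᵗ e^(7τ)·e^(-5(t-τ)) dτ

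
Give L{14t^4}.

L{t^n} = n!/s^(n+1). So L{14t^4} = 14·4!/s^5 = 336/s^5

Final answer: 336/s^5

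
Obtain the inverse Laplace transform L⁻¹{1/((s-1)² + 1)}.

Using frequency shift, L⁻¹{1/((s-1)² + 1)} = e^t·sin(t)

Final answer: e^t·sin(t)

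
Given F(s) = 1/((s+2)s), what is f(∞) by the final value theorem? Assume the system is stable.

f(∞) = lim_{s→0} sF(s) = lim_{s→0} 1/(s+2) = 1/2

Final answer: 1/2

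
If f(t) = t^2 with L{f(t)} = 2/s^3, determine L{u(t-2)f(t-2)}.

Time shift theorem: L{u(t-a)f(t-a)} = e^(-as)F(s). Here a=2, F(s) = 2/s^3, so L{u(t-2)f(t-2)} = e^(-2s)·2/s^3

Final answer: e^(-2s)·2/s^3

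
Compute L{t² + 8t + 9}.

L{t² + 8t + 9} = 2/s³ + 8/s² + 9/s = 2/s³ + 8/s² + 9/s

Final answer: 2/s³ + 8/s² + 9/s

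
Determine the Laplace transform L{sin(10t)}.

L{sin(ωt)} = ω/(s² + ω²), so L{sin(10t)} = 10/(s² + 100)

Final answer: 10/(s² + 100)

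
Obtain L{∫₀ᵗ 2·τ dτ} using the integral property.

L{∫₀ᵗ f(τ)dτ} = F(s)/s with f(t) = 2t. F(s) = 2/s^2, so L{∫₀ᵗ 2·τ dτ} = (2/s^2)/s = 2/s^3. (Check: ∫₀ᵗ 2·τ dτ = 2t^2/2.)

Final answer: 2/s^3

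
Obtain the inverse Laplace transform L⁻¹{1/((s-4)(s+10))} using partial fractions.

Decompose: A/(s-4) + B/(s+10). A = 1/14, B = -1/14. f(t) = (e^(4t) - e^(-10t))/14

Final answer: (e^(4t) - e^(-10t))/14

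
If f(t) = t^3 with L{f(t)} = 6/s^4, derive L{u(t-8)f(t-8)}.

Time shift theorem: L{u(t-a)f(t-a)} = e^(-as)F(s). Here a=8, F(s) = 6/s^4, so L{u(t-8)f(t-8)} = e^(-8s)·6/s^4

Final answer: e^(-8s)·6/s^4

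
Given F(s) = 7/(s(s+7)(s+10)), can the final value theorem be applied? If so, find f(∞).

Poles of sF(s) = 7/((s+7)(s+10)) are at s = -7 and s = -10, both in the left half-plane. Theorem applies. f(∞) = lim_{s→0} sF(s) = 7/(7·10) = 1/10

Final answer: 1/10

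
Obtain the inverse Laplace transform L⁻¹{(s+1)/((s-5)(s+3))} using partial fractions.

Using partial fractions, f(t) = (6e^(5t) + 2e^(-3t))/8

Final answer: (6e^(5t) + 2e^(-3t))/8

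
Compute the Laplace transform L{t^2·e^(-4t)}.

L{t^n·e^(at)} = n!/(s-a)^(n+1), so L{t^2·e^(-4t)} = 2/(s+4)^3

Final answer: 2/(s+4)^3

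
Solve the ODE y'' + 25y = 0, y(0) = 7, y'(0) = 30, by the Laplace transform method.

L{y''} + 25L{y} = 0. s²Y - 7s - 30 + 25Y = 0. Y(s² + 25) = 7s + 30. Y = (7s + 30)/(s² + 25). Inverting: y(t) = 7cos(5t) + 6sin(5t)

Final answer: y(t) = 7cos(5t) + 6sin(5t)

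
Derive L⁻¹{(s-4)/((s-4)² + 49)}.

Using frequency shift: L⁻¹{(s-a)/((s-a)² + b²)} = e^(at)cos(bt). Here a=4, b=7

Final answer: e^(4t)·cos(7t)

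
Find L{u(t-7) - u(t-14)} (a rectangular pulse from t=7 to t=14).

L{u(t-a)} = e^(-as)/s. L{u(t-7) - u(t-14)} = (e^(-7s) - e^(-14s))/s

Final answer: (e^(-7s) - e^(-14s))/s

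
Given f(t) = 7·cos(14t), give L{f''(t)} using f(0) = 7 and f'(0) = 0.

F(s) = 7s/(s² + 196). L{f''(t)} = s²F(s) - sf(0) - f'(0) = 7s³/(s² + 196) - 7s = (7s³ - 7s(s² + 196))/(s² + 196) = -1372s/(s² + 196)

Final answer: -1372s/(s² + 196)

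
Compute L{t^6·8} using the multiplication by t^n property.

L{8} = 8/s. d^1/ds^1[1/s] = -1/s². d^2/ds^2[1/s] = 2/s^3. d^3/ds^3[1/s] = -6/s^4. d^4/ds^4[1/s] = 24/s^5. d^5/ds^5[1/s] = -120/s^6. d^6/ds^6[1/s] = 720/s^7. So L{t^6} = (-1)^{6}·720/s^7 = 720/s^7. Then L{t^6·8} = 8·720/s^7 = 5760/s^7

Final answer: 5760/s^7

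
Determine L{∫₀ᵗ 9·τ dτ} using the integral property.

L{∫₀ᵗ f(τ)dτ} = F(s)/s with f(t) = 9t. F(s) = 9/s^2, so L{∫₀ᵗ 9·τ dτ} = (9/s^2)/s = 9/s^3. (Check: ∫₀ᵗ 9·τ dτ = 9t^2/2.)

Final answer: 9/s^3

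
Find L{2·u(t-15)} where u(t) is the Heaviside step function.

L{u(t-a)} = e^(-as)/s. Here a=15, so L{u(t-15)} = e^(-15s)/s, and L{2·u(t-15)} = 2·e^(-15s)/s

Final answer: 2·e^(-15s)/s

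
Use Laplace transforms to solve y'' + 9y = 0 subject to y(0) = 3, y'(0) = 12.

L{y''} + 9L{y} = 0. s²Y - 3s - 12 + 9Y = 0. Y(s² + 9) = 3s + 12. Y = (3s + 12)/(s² + 9). Inverting: y(t) = 3cos(3t) + 4sin(3t)

Final answer: y(t) = 3cos(3t) + 4sin(3t)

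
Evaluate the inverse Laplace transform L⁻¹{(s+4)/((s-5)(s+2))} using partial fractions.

Using partial fractions, f(t) = (9e^(5t) - 2e^(-2t))/7

Final answer: (9e^(5t) - 2e^(-2t))/7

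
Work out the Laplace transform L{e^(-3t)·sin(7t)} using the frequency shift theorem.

Frequency shift: L{e^(at)f(t)} = F(s-a). L{e^(-3t)·sin(7t)} = 7/((s+3)² + 49)

Final answer: 7/((s+3)² + 49)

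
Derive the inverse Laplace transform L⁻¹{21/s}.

L⁻¹{c/s} = c, so L⁻¹{21/s} = 21

Final answer: 21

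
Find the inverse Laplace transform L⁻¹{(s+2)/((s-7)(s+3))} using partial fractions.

Using partial fractions, f(t) = (9e^(7t) + e^(-3t))/10

Final answer: (9e^(7t) + e^(-3t))/10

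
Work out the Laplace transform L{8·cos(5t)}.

L{cos(ωt)} = s/(s² + ω²), so L{cos(5t)} = s/(s² + 25). Then L{8·cos(5t)} = 8·s/(s² + 25) = 8s/(s² + 25)

Final answer: 8s/(s² + 25)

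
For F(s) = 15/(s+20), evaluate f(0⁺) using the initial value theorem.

f(0⁺) = lim_{s→∞} s·15/(s+20) = lim_{s→∞} 15s/(s+20) = 15

Final answer: 15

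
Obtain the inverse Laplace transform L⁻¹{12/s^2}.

L⁻¹{n!/s^(n+1)} = t^n with n=1. So L⁻¹{1/s^2} = t, and L⁻¹{12/s^2} = (12/1)·t = 12·t

Final answer: 12·t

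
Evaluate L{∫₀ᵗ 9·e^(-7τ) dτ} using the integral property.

L{∫₀ᵗ f(τ)dτ} = F(s)/s with F(s) = 9/(s+7), so L{∫₀ᵗ 9·e^(-7τ) dτ} = 9/(s(s+7))

Final answer: 9/(s(s+7))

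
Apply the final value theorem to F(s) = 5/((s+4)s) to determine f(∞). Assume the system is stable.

f(∞) = lim_{s→0} sF(s) = lim_{s→0} 5/(s+4) = 5/4

Final answer: 5/4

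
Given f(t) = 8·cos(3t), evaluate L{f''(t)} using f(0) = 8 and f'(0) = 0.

F(s) = 8s/(s² + 9). L{f''(t)} = s²F(s) - sf(0) - f'(0) = 8s³/(s² + 9) - 8s = (8s³ - 8s(s² + 9))/(s² + 9) = -72s/(s² + 9)

Final answer: -72s/(s² + 9)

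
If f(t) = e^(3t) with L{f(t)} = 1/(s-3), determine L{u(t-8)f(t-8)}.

Time shift theorem: L{u(t-a)f(t-a)} = e^(-as)F(s). Here a=8, F(s) = 1/(s-3), so L{u(t-8)f(t-8)} = e^(-8s)·1/(s-3)

Final answer: e^(-8s)·1/(s-3)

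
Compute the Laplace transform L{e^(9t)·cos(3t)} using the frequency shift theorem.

Frequency shift: L{e^(at)f(t)} = F(s-a). L{e^(9t)·cos(3t)} = (s-9)/((s-9)² + 9)

Final answer: (s-9)/((s-9)² + 9)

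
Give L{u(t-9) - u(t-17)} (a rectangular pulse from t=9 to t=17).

L{u(t-a)} = e^(-as)/s. L{u(t-9) - u(t-17)} = (e^(-9s) - e^(-17s))/s

Final answer: (e^(-9s) - e^(-17s))/s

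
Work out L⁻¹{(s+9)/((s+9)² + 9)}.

Using frequency shift: L⁻¹{(s-a)/((s-a)² + b²)} = e^(at)cos(bt). Here a=-9, b=3

Final answer: e^(-9t)·cos(3t)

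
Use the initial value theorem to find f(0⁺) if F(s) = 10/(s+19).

f(0⁺) = lim_{s→∞} s·10/(s+19) = lim_{s→∞} 10s/(s+19) = 10

Final answer: 10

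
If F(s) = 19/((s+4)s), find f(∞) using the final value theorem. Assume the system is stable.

f(∞) = lim_{s→0} sF(s) = lim_{s→0} 19/(s+4) = 19/4

Final answer: 19/4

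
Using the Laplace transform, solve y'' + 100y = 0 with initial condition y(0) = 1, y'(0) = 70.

L{y''} + 100L{y} = 0. s²Y - s - 70 + 100Y = 0. Y(s² + 100) = s + 70. Y = (s + 70)/(s² + 100). Inverting: y(t) = cos(10t) + 7sin(10t)

Final answer: y(t) = cos(10t) + 7sin(10t)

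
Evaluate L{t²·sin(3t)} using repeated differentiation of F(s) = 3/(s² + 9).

F(s) = 3/(s² + 9). F'(s) = -6s/(s² + 9)². F''(s) = -6(9 - 3s²)/(s² + 9)³ = (18s² - 54)/(s² + 9)³. So L{t²·sin(3t)} = (-1)² F''(s) = (18s² - 54)/(s² + 9)³

Final answer: (18s² - 54)/(s² + 9)³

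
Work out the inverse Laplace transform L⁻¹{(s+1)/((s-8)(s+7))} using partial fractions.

Using partial fractions, f(t) = (9e^(8t) + 6e^(-7t))/15

Final answer: (9e^(8t) + 6e^(-7t))/15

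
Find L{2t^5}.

L{t^n} = n!/s^(n+1). So L{2t^5} = 2·5!/s^6 = 240/s^6

Final answer: 240/s^6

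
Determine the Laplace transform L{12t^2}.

L{12t^2} = 12 · L{t^2} = 12 · 2/s^3 = 24/s^3

Final answer: 24/s^3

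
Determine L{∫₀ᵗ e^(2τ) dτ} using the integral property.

L{∫₀ᵗ f(τ)dτ} = F(s)/s with F(s) = 1/(s-2), so L{∫₀ᵗ e^(2τ) dτ} = 1/(s(s-2))

Final answer: 1/(s(s-2))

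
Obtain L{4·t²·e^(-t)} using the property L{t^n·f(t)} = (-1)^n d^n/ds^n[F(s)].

L{e^(-t)} = 1/(s+1). d/ds[1/(s+1)] = -1/(s+1)². d²/ds²[1/(s+1)] = 2/(s+1)³. So L{t²·e^(-t)} = (-1)² · 2/(s+1)³ = 2/(s+1)³. Then L{4·t²·e^(-t)} = 4·2/(s+1)³ = 8/(s+1)³

Final answer: 8/(s+1)³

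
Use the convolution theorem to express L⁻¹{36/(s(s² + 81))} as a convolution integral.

36/(s(s² + 81)) = (1/s)·(36/(s² + 81)) = L{1}·L{4·sin(9t)}. So f(t) = 1*(4·sin(9t)) = ∫₀ᵗ 4·sin(9τ) dτ

Final answer: ∫₀ᵗ 4·sin(9τ) dτ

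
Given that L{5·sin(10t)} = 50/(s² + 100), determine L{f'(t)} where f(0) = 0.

L{f'(t)} = s·F(s) - f(0) = s·50/(s² + 100) - 0 = 50s/(s² + 100)

Final answer: 50s/(s² + 100)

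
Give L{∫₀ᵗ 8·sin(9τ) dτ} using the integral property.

L{∫₀ᵗ f(τ)dτ} = F(s)/s with F(s) = 72/(s² + 81), so the result is (72/(s² + 81))/s = 72/(s(s² + 81))

Final answer: 72/(s(s² + 81))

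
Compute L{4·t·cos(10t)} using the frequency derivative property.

L{cos(10t)} = s/(s² + 100). Derivative: d/ds[s/(s² + 100)] = [(s² + 100) - s·2s]/(s² + 100)² = (100 - s²)/(s² + 100)². So L{t·cos(10t)} = -F'(s) = (s² - 100)/(s² + 100)². Then L{4·t·cos(10t)} = 4·(s² - 100)/(s² + 100)²

Final answer: 4·(s² - 100)/(s² + 100)²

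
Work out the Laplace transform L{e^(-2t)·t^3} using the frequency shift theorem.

L{e^(at)·t^n} = n!/(s-a)^(n+1), so L{e^(-2t)·t^3} = 6/(s+2)^4

Final answer: 6/(s+2)^4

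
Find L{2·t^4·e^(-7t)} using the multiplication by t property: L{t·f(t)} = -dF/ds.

Using L{t^n·e^(at)} = n!/(s-a)^(n+1), L{t^4·e^(-7t)} = 24/(s+7)^5, so L{2·t^4·e^(-7t)} = 2·24/(s+7)^5 = 48/(s+7)^5

Final answer: 48/(s+7)^5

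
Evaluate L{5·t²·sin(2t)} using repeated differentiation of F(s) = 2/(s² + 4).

F(s) = 2/(s² + 4). F'(s) = -4s/(s² + 4)². F''(s) = -4(4 - 3s²)/(s² + 4)³ = (12s² - 16)/(s² + 4)³. So L{t²·sin(2t)} = (-1)² F''(s) = (12s² - 16)/(s² + 4)³. Then L{5·t²·sin(2t)} = 5·(12s² - 16)/(s² + 4)³ = (60s² - 80)/(s² + 4)³

Final answer: (60s² - 80)/(s² + 4)³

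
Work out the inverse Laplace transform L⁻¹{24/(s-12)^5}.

L⁻¹{n!/(s-a)^(n+1)} = t^n·e^(at), so L⁻¹{24/(s-12)^5} = t^4·e^(12t)

Final answer: t^4·e^(12t)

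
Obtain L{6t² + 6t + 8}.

L{6t² + 6t + 8} = 6·2/s³ + 6/s² + 8/s = 12/s³ + 6/s² + 8/s

Final answer: 12/s³ + 6/s² + 8/s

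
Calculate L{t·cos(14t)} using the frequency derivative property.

L{cos(14t)} = s/(s² + 196). Derivative: d/ds[s/(s² + 196)] = [(s² + 196) - s·2s]/(s² + 196)² = (196 - s²)/(s² + 196)². So L{t·cos(14t)} = -F'(s) = (s² - 196)/(s² + 196)²

Final answer: (s² - 196)/(s² + 196)²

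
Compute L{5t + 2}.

L{5t + 2} = 5·L{t} + 2·L{1} = 5/s² + 2/s

Final answer: 5/s² + 2/s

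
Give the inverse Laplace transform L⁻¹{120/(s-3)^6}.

L⁻¹{n!/(s-a)^(n+1)} = t^n·e^(at), so L⁻¹{120/(s-3)^6} = t^5·e^(3t)

Final answer: t^5·e^(3t)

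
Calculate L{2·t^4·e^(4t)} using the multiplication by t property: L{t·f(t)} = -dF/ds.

Using L{t^n·e^(at)} = n!/(s-a)^(n+1), L{t^4·e^(4t)} = 24/(s-4)^5, so L{2·t^4·e^(4t)} = 2·24/(s-4)^5 = 48/(s-4)^5

Final answer: 48/(s-4)^5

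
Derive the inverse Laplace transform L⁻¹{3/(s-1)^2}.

L⁻¹{n!/(s-a)^(n+1)} = t^n·e^(at) with n=1, a=1. So L⁻¹{1/(s-1)^2} = t·e^t, and L⁻¹{3/(s-1)^2} = (3/1)·t·e^t = 3·t·e^t

Final answer: 3·t·e^t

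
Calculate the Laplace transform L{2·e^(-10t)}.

L{e^(at)} = 1/(s-a), so L{e^(-10t)} = 1/(s+10). Then L{2·e^(-10t)} = 2/(s+10)

Final answer: 2/(s+10)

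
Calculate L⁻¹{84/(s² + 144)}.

This is the form c·a/(s² + a²) with a = 12, c = 7. L⁻¹ = 7·sin(12t)

Final answer: 7·sin(12t)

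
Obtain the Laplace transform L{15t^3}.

L{15t^3} = 15 · L{t^3} = 15 · 6/s^4 = 90/s^4

Final answer: 90/s^4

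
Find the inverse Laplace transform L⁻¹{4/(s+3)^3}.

L⁻¹{n!/(s-a)^(n+1)} = t^n·e^(at) with n=2, a=-3. So L⁻¹{2/(s+3)^3} = t^2·e^(-3t), and L⁻¹{4/(s+3)^3} = (4/2)·t^2·e^(-3t) = 2·t^2·e^(-3t)

Final answer: 2·t^2·e^(-3t)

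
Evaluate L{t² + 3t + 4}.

L{t² + 3t + 4} = 2/s³ + 3/s² + 4/s = 2/s³ + 3/s² + 4/s

Final answer: 2/s³ + 3/s² + 4/s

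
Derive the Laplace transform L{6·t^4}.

L{t^n} = n!/s^(n+1), so L{t^4} = 24/s^5. Then L{6·t^4} = 6·24/s^5 = 144/s^5

Final answer: 144/s^5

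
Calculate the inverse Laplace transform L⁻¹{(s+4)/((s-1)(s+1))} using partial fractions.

Using partial fractions, f(t) = (5e^t - 3e^(-t))/2

Final answer: (5e^t - 3e^(-t))/2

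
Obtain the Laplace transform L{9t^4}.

L{9t^4} = 9 · L{t^4} = 9 · 24/s^5 = 216/s^5

Final answer: 216/s^5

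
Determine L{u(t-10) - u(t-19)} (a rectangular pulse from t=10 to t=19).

L{u(t-a)} = e^(-as)/s. L{u(t-10) - u(t-19)} = (e^(-10s) - e^(-19s))/s

Final answer: (e^(-10s) - e^(-19s))/s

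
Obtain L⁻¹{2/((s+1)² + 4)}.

Form: b/((s-a)² + b²) → e^(at)sin(bt). With a=-1, b=2

Final answer: e^(-t)·sin(2t)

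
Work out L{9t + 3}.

L{9t + 3} = 9·L{t} + 3·L{1} = 9/s² + 3/s

Final answer: 9/s² + 3/s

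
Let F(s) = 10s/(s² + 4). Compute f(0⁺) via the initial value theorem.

f(0⁺) = lim_{s→∞} s·10s/(s² + 4) = lim_{s→∞} 10s²/(s² + 4) = 10

Final answer: 10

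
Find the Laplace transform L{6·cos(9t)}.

L{cos(ωt)} = s/(s² + ω²), so L{cos(9t)} = s/(s² + 81). Then L{6·cos(9t)} = 6·s/(s² + 81) = 6s/(s² + 81)

Final answer: 6s/(s² + 81)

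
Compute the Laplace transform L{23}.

L{23} = 23 · L{1} = 23/s

Final answer: 23/s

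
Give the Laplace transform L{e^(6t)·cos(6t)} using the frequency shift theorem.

Frequency shift: L{e^(at)f(t)} = F(s-a). L{e^(6t)·cos(6t)} = (s-6)/((s-6)² + 36)

Final answer: (s-6)/((s-6)² + 36)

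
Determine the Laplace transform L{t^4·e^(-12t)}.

L{t^n·e^(at)} = n!/(s-a)^(n+1), so L{t^4·e^(-12t)} = 24/(s+12)^5

Final answer: 24/(s+12)^5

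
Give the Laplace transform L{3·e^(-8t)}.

L{e^(at)} = 1/(s-a), so L{e^(-8t)} = 1/(s+8). Then L{3·e^(-8t)} = 3/(s+8)

Final answer: 3/(s+8)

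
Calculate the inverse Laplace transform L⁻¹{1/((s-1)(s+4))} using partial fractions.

Decompose: A/(s-1) + B/(s+4). A = 1/5, B = -1/5. f(t) = (e^t - e^(-4t))/5

Final answer: (e^t - e^(-4t))/5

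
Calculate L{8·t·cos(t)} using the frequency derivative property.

L{cos(t)} = s/(s² + 1). Derivative: d/ds[s/(s² + 1)] = [(s² + 1) - s·2s]/(s² + 1)² = (1 - s²)/(s² + 1)². So L{t·cos(t)} = -F'(s) = (s² - 1)/(s² + 1)². Then L{8·t·cos(t)} = 8·(s² - 1)/(s² + 1)²

Final answer: 8·(s² - 1)/(s² + 1)²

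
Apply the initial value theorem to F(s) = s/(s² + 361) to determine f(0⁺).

f(0⁺) = lim_{s→∞} s·s/(s² + 361) = lim_{s→∞} s²/(s² + 361) = 1

Final answer: 1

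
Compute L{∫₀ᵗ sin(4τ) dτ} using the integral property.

L{∫₀ᵗ f(τ)dτ} = F(s)/s with F(s) = 4/(s² + 16), so the result is (4/(s² + 16))/s = 4/(s(s² + 16))

Final answer: 4/(s(s² + 16))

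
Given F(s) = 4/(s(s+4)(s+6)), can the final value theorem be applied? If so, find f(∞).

Poles of sF(s) = 4/((s+4)(s+6)) are at s = -4 and s = -6, both in the left half-plane. Theorem applies. f(∞) = lim_{s→0} sF(s) = 4/(4·6) = 1/6

Final answer: 1/6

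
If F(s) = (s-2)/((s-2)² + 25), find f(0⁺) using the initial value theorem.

f(0⁺) = lim_{s→∞} sF(s) = lim_{s→∞} s(s-2)/((s-2)² + 25) = 1

Final answer: 1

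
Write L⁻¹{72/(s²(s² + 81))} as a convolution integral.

72/(s²(s² + 81)) = (1/s²)·(72/(s² + 81)) = L{t}·L{8·sin(9t)}. So f(t) = t*(8·sin(9t)) = ∫₀ᵗ 8τ·sin(9(t-τ)) dτ

Final answer: ∫₀ᵗ 8τ·sin(9(t-τ)) dτ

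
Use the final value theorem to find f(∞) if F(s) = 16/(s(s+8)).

f(∞) = lim_{s→0} s·16/(s(s+8)) = lim_{s→0} 16/(s+8) = 16/8 = 2

Final answer: 2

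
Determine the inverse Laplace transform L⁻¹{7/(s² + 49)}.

L⁻¹{7/(s² + 49)} = sin(7t)

Final answer: sin(7t)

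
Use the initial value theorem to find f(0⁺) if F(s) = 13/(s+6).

f(0⁺) = lim_{s→∞} s·13/(s+6) = lim_{s→∞} 13s/(s+6) = 13

Final answer: 13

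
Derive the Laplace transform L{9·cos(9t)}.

L{cos(ωt)} = s/(s² + ω²), so L{cos(9t)} = s/(s² + 81). Then L{9·cos(9t)} = 9·s/(s² + 81) = 9s/(s² + 81)

Final answer: 9s/(s² + 81)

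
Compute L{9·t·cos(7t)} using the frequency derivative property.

L{cos(7t)} = s/(s² + 49). Derivative: d/ds[s/(s² + 49)] = [(s² + 49) - s·2s]/(s² + 49)² = (49 - s²)/(s² + 49)². So L{t·cos(7t)} = -F'(s) = (s² - 49)/(s² + 49)². Then L{9·t·cos(7t)} = 9·(s² - 49)/(s² + 49)²

Final answer: 9·(s² - 49)/(s² + 49)²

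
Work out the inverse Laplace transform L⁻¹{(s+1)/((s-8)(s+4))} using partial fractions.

Using partial fractions, f(t) = (9e^(8t) + 3e^(-4t))/12

Final answer: (9e^(8t) + 3e^(-4t))/12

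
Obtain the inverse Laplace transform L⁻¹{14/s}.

L⁻¹{c/s} = c, so L⁻¹{14/s} = 14

Final answer: 14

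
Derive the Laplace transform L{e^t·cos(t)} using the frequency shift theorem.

Frequency shift: L{e^(at)f(t)} = F(s-a). L{e^t·cos(t)} = (s-1)/((s-1)² + 1)

Final answer: (s-1)/((s-1)² + 1)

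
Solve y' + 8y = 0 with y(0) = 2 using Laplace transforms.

L{y'} + 8L{y} = 0. sY - 2 + 8Y = 0. Y(s+8) = 2. Y = 2/(s+8)

Final answer: y(t) = 2e^(-8t)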